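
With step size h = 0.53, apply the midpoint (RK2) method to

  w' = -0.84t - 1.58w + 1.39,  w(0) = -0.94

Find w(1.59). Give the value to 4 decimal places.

Midpoint: k1 = f(t_n, w_n); k2 = f(t_n + h/2, w_n + (h/2)·k1); w_{n+1} = w_n + h·k2.
t=0.000000, w=-0.940000:
  k1 = f(0.000000, -0.940000) = 2.875200
  k2 = f(0.265000, -0.178072) = 1.448754
  w ← -0.940000 + 0.53·1.448754 = -0.172161
t=0.530000, w=-0.172161:
  k1 = f(0.530000, -0.172161) = 1.216814
  k2 = f(0.795000, 0.150295) = 0.484734
  w ← -0.172161 + 0.53·0.484734 = 0.084748
t=1.060000, w=0.084748:
  k1 = f(1.060000, 0.084748) = 0.365698
  k2 = f(1.325000, 0.181658) = -0.010020
  w ← 0.084748 + 0.53·(-0.010020) = 0.079438
w(1.59) ≈ 0.0794

0.0794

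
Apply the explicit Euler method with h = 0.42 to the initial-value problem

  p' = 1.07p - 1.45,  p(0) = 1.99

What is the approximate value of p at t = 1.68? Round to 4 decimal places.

Euler: p_{n+1} = p_n + h·f(t_n, p_n).
t=0.000000, p=1.990000: f=0.679300 → p ← 1.990000 + 0.42·0.679300 = 2.275306
t=0.420000, p=2.275306: f=0.984577 → p ← 2.275306 + 0.42·0.984577 = 2.688829
t=0.840000, p=2.688829: f=1.427047 → p ← 2.688829 + 0.42·1.427047 = 3.288188
t=1.260000, p=3.288188: f=2.068361 → p ← 3.288188 + 0.42·2.068361 = 4.156900
p(1.68) ≈ 4.1569

4.1569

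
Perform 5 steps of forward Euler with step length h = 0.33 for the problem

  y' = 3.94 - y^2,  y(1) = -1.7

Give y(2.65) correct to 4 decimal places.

Euler: y_{n+1} = y_n + h·f(t_n, y_n).
t=1.000000, y=-1.700000: f=1.050000 → y ← -1.700000 + 0.33·1.050000 = -1.353500
t=1.330000, y=-1.353500: f=2.108038 → y ← -1.353500 + 0.33·2.108038 = -0.657848
t=1.660000, y=-0.657848: f=3.507237 → y ← -0.657848 + 0.33·3.507237 = 0.499541
t=1.990000, y=0.499541: f=3.690459 → y ← 0.499541 + 0.33·3.690459 = 1.717392
t=2.320000, y=1.717392: f=0.990564 → y ← 1.717392 + 0.33·0.990564 = 2.044278
y(2.65) ≈ 2.0443

2.0443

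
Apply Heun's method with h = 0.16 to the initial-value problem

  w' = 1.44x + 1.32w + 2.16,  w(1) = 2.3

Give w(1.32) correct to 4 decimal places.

5.0038

Heun: k1 = f(x_n, w_n); k2 = f(x_n + h, w_n + h·k1); w_{n+1} = w_n + (h/2)·(k1 + k2).
x=1.000000, w=2.300000:
  k1 = f(1.000000, 2.300000) = 6.636000
  k2 = f(1.160000, 3.361760) = 8.267923
  w ← 2.300000 + (0.16/2)·(6.636000 + 8.267923) = 3.492314
x=1.160000, w=3.492314:
  k1 = f(1.160000, 3.492314) = 8.440254
  k2 = f(1.320000, 4.842755) = 10.453236
  w ← 3.492314 + (0.16/2)·(8.440254 + 10.453236) = 5.003793
w(1.32) ≈ 5.0038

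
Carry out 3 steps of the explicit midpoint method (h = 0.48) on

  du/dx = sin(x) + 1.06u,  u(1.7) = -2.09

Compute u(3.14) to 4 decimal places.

-6.8079

Midpoint: k1 = f(x_n, u_n); k2 = f(x_n + h/2, u_n + (h/2)·k1); u_{n+1} = u_n + h·k2.
x=1.700000, u=-2.090000:
  k1 = f(1.700000, -2.090000) = -1.223735
  k2 = f(1.940000, -2.383696) = -1.594103
  u ← -2.090000 + 0.48·(-1.594103) = -2.855170
x=2.180000, u=-2.855170:
  k1 = f(2.180000, -2.855170) = -2.206376
  k2 = f(2.420000, -3.384700) = -2.927201
  u ← -2.855170 + 0.48·(-2.927201) = -4.260226
x=2.660000, u=-4.260226:
  k1 = f(2.660000, -4.260226) = -4.052648
  k2 = f(2.900000, -5.232861) = -5.307584
  u ← -4.260226 + 0.48·(-5.307584) = -6.807866
u(3.14) ≈ -6.8079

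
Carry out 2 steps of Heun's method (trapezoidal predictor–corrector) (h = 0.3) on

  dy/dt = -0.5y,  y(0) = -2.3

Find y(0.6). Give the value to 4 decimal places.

-1.7060

Heun: k1 = f(t_n, y_n); k2 = f(t_n + h, y_n + h·k1); y_{n+1} = y_n + (h/2)·(k1 + k2).
t=0.000000, y=-2.300000:
  k1 = f(0.000000, -2.300000) = 1.150000
  k2 = f(0.300000, -1.955000) = 0.977500
  y ← -2.300000 + (0.3/2)·(1.150000 + 0.977500) = -1.980875
t=0.300000, y=-1.980875:
  k1 = f(0.300000, -1.980875) = 0.990437
  k2 = f(0.600000, -1.683744) = 0.841872
  y ← -1.980875 + (0.3/2)·(0.990437 + 0.841872) = -1.706029
y(0.6) ≈ -1.7060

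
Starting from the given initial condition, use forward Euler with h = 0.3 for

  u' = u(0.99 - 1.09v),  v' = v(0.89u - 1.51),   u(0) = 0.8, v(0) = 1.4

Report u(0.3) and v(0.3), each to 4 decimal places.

0.6714, 1.0648

Euler on (u,v): u_{n+1} = u_n + h·u', v_{n+1} = v_n + h·v'.
0.000000: (0.800000, 1.400000); f=(-0.428800, -1.117200) → (0.671360, 1.064840)
(u(0.3), v(0.3)) ≈ (0.6714, 1.0648)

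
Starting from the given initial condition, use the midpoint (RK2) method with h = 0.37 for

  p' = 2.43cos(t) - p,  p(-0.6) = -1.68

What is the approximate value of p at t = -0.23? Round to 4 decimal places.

Midpoint: k1 = f(t_n, p_n); k2 = f(t_n + h/2, p_n + (h/2)·k1); p_{n+1} = p_n + h·k2.
t=-0.600000, p=-1.680000:
  k1 = f(-0.600000, -1.680000) = 3.685566
  k2 = f(-0.415000, -0.998170) = 3.221903
  p ← -1.680000 + 0.37·3.221903 = -0.487896
p(-0.23) ≈ -0.4879

-0.4879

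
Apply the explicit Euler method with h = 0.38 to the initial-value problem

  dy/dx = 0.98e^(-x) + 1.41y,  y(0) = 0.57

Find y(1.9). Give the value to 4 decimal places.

8.5397

Euler: y_{n+1} = y_n + h·f(x_n, y_n).
x=0.000000, y=0.570000: f=1.783700 → y ← 0.570000 + 0.38·1.783700 = 1.247806
x=0.380000, y=1.247806: f=2.429591 → y ← 1.247806 + 0.38·2.429591 = 2.171050
x=0.760000, y=2.171050: f=3.519494 → y ← 2.171050 + 0.38·3.519494 = 3.508458
x=1.140000, y=3.508458: f=5.260349 → y ← 3.508458 + 0.38·5.260349 = 5.507391
x=1.520000, y=5.507391: f=7.979759 → y ← 5.507391 + 0.38·7.979759 = 8.539699
y(1.9) ≈ 8.5397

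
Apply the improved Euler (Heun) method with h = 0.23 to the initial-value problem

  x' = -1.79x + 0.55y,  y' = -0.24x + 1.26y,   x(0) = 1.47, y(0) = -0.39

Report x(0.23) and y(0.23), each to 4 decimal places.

Heun on (x,y): k1 = f(t_n, state_n); k2 = f(t_n + h, state_n + h·k1); state_{n+1} = state_n + (h/2)·(k1 + k2).
0.000000: (1.470000, -0.390000)
  k1 = (-2.845800, -0.844200)
  predictor → (0.815466, -0.584166)
  k2 = (-1.780975, -0.931761)
  → (0.937921, -0.594236)
(x(0.23), y(0.23)) ≈ (0.9379, -0.5942)

0.9379, -0.5942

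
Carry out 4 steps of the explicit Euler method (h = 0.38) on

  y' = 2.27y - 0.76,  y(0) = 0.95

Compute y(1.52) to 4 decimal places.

7.7393

Euler: y_{n+1} = y_n + h·f(s_n, y_n).
s=0.000000, y=0.950000: f=1.396500 → y ← 0.950000 + 0.38·1.396500 = 1.480670
s=0.380000, y=1.480670: f=2.601121 → y ← 1.480670 + 0.38·2.601121 = 2.469096
s=0.760000, y=2.469096: f=4.844848 → y ← 2.469096 + 0.38·4.844848 = 4.310138
s=1.140000, y=4.310138: f=9.024013 → y ← 4.310138 + 0.38·9.024013 = 7.739263
y(1.52) ≈ 7.7393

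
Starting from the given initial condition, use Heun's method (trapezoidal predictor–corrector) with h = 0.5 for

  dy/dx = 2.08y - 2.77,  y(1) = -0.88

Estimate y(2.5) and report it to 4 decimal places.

-36.6868

Heun: k1 = f(x_n, y_n); k2 = f(x_n + h, y_n + h·k1); y_{n+1} = y_n + (h/2)·(k1 + k2).
x=1.000000, y=-0.880000:
  k1 = f(1.000000, -0.880000) = -4.600400
  k2 = f(1.500000, -3.180200) = -9.384816
  y ← -0.880000 + (0.5/2)·(-4.600400 + (-9.384816)) = -4.376304
x=1.500000, y=-4.376304:
  k1 = f(1.500000, -4.376304) = -11.872712
  k2 = f(2.000000, -10.312660) = -24.220333
  y ← -4.376304 + (0.5/2)·(-11.872712 + (-24.220333)) = -13.399565
x=2.000000, y=-13.399565:
  k1 = f(2.000000, -13.399565) = -30.641096
  k2 = f(2.500000, -28.720113) = -62.507836
  y ← -13.399565 + (0.5/2)·(-30.641096 + (-62.507836)) = -36.686798
y(2.5) ≈ -36.6868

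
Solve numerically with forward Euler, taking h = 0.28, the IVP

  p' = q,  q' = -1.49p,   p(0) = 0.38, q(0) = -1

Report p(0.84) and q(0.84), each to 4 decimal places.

Euler on (p,q): p_{n+1} = p_n + h·p', q_{n+1} = q_n + h·q'.
0.000000: (0.380000, -1.000000); f=(-1.000000, -0.566200) → (0.100000, -1.158536)
0.280000: (0.100000, -1.158536); f=(-1.158536, -0.149000) → (-0.224390, -1.200256)
0.560000: (-0.224390, -1.200256); f=(-1.200256, 0.334341) → (-0.560462, -1.106640)
(p(0.84), q(0.84)) ≈ (-0.5605, -1.1066)

-0.5605, -1.1066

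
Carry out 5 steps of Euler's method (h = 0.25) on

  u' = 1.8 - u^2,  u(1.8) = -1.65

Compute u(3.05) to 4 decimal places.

Euler: u_{n+1} = u_n + h·f(x_n, u_n).
x=1.800000, u=-1.650000: f=-0.922500 → u ← -1.650000 + 0.25·(-0.922500) = -1.880625
x=2.050000, u=-1.880625: f=-1.736750 → u ← -1.880625 + 0.25·(-1.736750) = -2.314813
x=2.300000, u=-2.314813: f=-3.558357 → u ← -2.314813 + 0.25·(-3.558357) = -3.204402
x=2.550000, u=-3.204402: f=-8.468192 → u ← -3.204402 + 0.25·(-8.468192) = -5.321450
x=2.800000, u=-5.321450: f=-26.517829 → u ← -5.321450 + 0.25·(-26.517829) = -11.950907
u(3.05) ≈ -11.9509

-11.9509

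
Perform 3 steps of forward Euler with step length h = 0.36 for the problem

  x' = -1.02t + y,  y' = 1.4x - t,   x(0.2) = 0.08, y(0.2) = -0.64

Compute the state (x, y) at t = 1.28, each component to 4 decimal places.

-1.3641, -1.6556

Euler on (x,y): x_{n+1} = x_n + h·x', y_{n+1} = y_n + h·y'.
0.200000: (0.080000, -0.640000); f=(-0.844000, -0.088000) → (-0.223840, -0.671680)
0.560000: (-0.223840, -0.671680); f=(-1.242880, -0.873376) → (-0.671277, -0.986095)
0.920000: (-0.671277, -0.986095); f=(-1.924495, -1.859788) → (-1.364095, -1.655619)
(x(1.28), y(1.28)) ≈ (-1.3641, -1.6556)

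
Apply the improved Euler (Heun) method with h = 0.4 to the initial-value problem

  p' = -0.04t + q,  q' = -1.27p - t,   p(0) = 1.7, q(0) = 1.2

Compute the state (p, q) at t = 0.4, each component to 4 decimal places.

2.0041, 0.1345

Heun on (p,q): k1 = f(t_n, state_n); k2 = f(t_n + h, state_n + h·k1); state_{n+1} = state_n + (h/2)·(k1 + k2).
0.000000: (1.700000, 1.200000)
  k1 = (1.200000, -2.159000)
  predictor → (2.180000, 0.336400)
  k2 = (0.320400, -3.168600)
  → (2.004080, 0.134480)
(p(0.4), q(0.4)) ≈ (2.0041, 0.1345)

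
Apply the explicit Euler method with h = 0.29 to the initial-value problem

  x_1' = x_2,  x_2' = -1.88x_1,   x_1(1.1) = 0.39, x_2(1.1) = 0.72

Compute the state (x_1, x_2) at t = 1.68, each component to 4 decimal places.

Euler on (x_1,x_2): x_1_{n+1} = x_1_n + h·x_1', x_2_{n+1} = x_2_n + h·x_2'.
1.100000: (0.390000, 0.720000); f=(0.720000, -0.733200) → (0.598800, 0.507372)
1.390000: (0.598800, 0.507372); f=(0.507372, -1.125744) → (0.745938, 0.180906)
(x_1(1.68), x_2(1.68)) ≈ (0.7459, 0.1809)

0.7459, 0.1809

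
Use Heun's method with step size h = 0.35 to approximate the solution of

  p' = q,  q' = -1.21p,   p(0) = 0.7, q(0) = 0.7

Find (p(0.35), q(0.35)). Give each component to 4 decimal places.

Heun on (p,q): k1 = f(t_n, state_n); k2 = f(t_n + h, state_n + h·k1); state_{n+1} = state_n + (h/2)·(k1 + k2).
0.000000: (0.700000, 0.700000)
  k1 = (0.700000, -0.847000)
  predictor → (0.945000, 0.403550)
  k2 = (0.403550, -1.143450)
  → (0.893121, 0.351671)
(p(0.35), q(0.35)) ≈ (0.8931, 0.3517)

0.8931, 0.3517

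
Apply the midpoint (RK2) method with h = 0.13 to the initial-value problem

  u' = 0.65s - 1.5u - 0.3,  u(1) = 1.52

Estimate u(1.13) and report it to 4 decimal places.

Midpoint: k1 = f(s_n, u_n); k2 = f(s_n + h/2, u_n + (h/2)·k1); u_{n+1} = u_n + h·k2.
s=1.000000, u=1.520000:
  k1 = f(1.000000, 1.520000) = -1.930000
  k2 = f(1.065000, 1.394550) = -1.699575
  u ← 1.520000 + 0.13·(-1.699575) = 1.299055
u(1.13) ≈ 1.2991

1.2991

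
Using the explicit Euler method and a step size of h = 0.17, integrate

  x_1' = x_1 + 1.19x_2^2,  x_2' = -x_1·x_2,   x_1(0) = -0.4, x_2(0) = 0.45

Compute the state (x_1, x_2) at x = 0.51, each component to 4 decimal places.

-0.4761, 0.5552

Euler on (x_1,x_2): x_1_{n+1} = x_1_n + h·x_1', x_2_{n+1} = x_2_n + h·x_2'.
0.000000: (-0.400000, 0.450000); f=(-0.159025, 0.180000) → (-0.427034, 0.480600)
0.170000: (-0.427034, 0.480600); f=(-0.152172, 0.205233) → (-0.452904, 0.515490)
0.340000: (-0.452904, 0.515490); f=(-0.136685, 0.233467) → (-0.476140, 0.555179)
(x_1(0.51), x_2(0.51)) ≈ (-0.4761, 0.5552)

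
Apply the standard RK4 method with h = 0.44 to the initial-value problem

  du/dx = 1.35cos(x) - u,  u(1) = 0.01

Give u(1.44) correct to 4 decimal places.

0.1628

RK4: k1 = f(x_n, u_n); k2 = f(x_n + h/2, u_n + (h/2)·k1); k3 = f(x_n + h/2, u_n + (h/2)·k2); k4 = f(x_n + h, u_n + h·k3); u_{n+1} = u_n + (h/6)·(k1 + 2k2 + 2k3 + k4).
x=1.000000, u=0.010000:
  k1 = f(1.000000, 0.010000) = 0.719408
  k2 = f(1.220000, 0.168270) = 0.295652
  k3 = f(1.220000, 0.075043) = 0.388878
  k4 = f(1.440000, 0.181106) = -0.005034
  u ← 0.010000 + (0.44/6)·(k1 + 2k2 + 2k3 + k4) = 0.162785
u(1.44) ≈ 0.1628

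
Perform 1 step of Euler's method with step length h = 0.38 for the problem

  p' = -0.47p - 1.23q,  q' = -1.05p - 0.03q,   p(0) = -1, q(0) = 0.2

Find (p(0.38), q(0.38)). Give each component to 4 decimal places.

Euler on (p,q): p_{n+1} = p_n + h·p', q_{n+1} = q_n + h·q'.
0.000000: (-1.000000, 0.200000); f=(0.224000, 1.044000) → (-0.914880, 0.596720)
(p(0.38), q(0.38)) ≈ (-0.9149, 0.5967)

-0.9149, 0.5967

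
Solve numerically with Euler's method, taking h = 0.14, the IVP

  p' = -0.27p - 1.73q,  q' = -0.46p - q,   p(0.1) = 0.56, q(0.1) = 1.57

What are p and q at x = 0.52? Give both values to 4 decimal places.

Euler on (p,q): p_{n+1} = p_n + h·p', q_{n+1} = q_n + h·q'.
0.100000: (0.560000, 1.570000); f=(-2.867300, -1.827600) → (0.158578, 1.314136)
0.240000: (0.158578, 1.314136); f=(-2.316271, -1.387082) → (-0.165700, 1.119945)
0.380000: (-0.165700, 1.119945); f=(-1.892765, -1.043723) → (-0.430687, 0.973823)
(p(0.52), q(0.52)) ≈ (-0.4307, 0.9738)

-0.4307, 0.9738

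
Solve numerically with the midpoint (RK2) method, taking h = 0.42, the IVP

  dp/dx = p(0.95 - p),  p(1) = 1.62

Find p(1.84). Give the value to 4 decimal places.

1.2080

Midpoint: k1 = f(x_n, p_n); k2 = f(x_n + h/2, p_n + (h/2)·k1); p_{n+1} = p_n + h·k2.
x=1.000000, p=1.620000:
  k1 = f(1.000000, 1.620000) = -1.085400
  k2 = f(1.210000, 1.392066) = -0.615385
  p ← 1.620000 + 0.42·(-0.615385) = 1.361538
x=1.420000, p=1.361538:
  k1 = f(1.420000, 1.361538) = -0.560325
  k2 = f(1.630000, 1.243870) = -0.365536
  p ← 1.361538 + 0.42·(-0.365536) = 1.208013
p(1.84) ≈ 1.2080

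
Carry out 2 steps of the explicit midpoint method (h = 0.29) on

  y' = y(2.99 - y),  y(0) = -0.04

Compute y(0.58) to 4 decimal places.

-0.2099

Midpoint: k1 = f(x_n, y_n); k2 = f(x_n + h/2, y_n + (h/2)·k1); y_{n+1} = y_n + h·k2.
x=0.000000, y=-0.040000:
  k1 = f(0.000000, -0.040000) = -0.121200
  k2 = f(0.145000, -0.057574) = -0.175461
  y ← -0.040000 + 0.29·(-0.175461) = -0.090884
x=0.290000, y=-0.090884:
  k1 = f(0.290000, -0.090884) = -0.280002
  k2 = f(0.435000, -0.131484) = -0.410425
  y ← -0.090884 + 0.29·(-0.410425) = -0.209907
y(0.58) ≈ -0.2099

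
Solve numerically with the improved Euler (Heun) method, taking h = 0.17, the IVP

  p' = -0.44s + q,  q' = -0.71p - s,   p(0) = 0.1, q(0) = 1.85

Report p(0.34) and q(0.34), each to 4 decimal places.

0.6882, 1.6943

Heun on (p,q): k1 = f(s_n, state_n); k2 = f(s_n + h, state_n + h·k1); state_{n+1} = state_n + (h/2)·(k1 + k2).
0.000000: (0.100000, 1.850000)
  k1 = (1.850000, -0.071000)
  predictor → (0.414500, 1.837930)
  k2 = (1.763130, -0.464295)
  → (0.407116, 1.804500)
0.170000: (0.407116, 1.804500)
  k1 = (1.729700, -0.459052)
  predictor → (0.701165, 1.726461)
  k2 = (1.576861, -0.837827)
  → (0.688174, 1.694265)
(p(0.34), q(0.34)) ≈ (0.6882, 1.6943)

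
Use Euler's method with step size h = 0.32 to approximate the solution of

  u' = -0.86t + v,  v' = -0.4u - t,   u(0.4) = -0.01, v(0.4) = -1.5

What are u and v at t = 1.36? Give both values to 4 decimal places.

Euler on (u,v): u_{n+1} = u_n + h·u', v_{n+1} = v_n + h·v'.
0.400000: (-0.010000, -1.500000); f=(-1.844000, -0.396000) → (-0.600080, -1.626720)
0.720000: (-0.600080, -1.626720); f=(-2.245920, -0.479968) → (-1.318774, -1.780310)
1.040000: (-1.318774, -1.780310); f=(-2.674710, -0.512490) → (-2.174682, -1.944307)
(u(1.36), v(1.36)) ≈ (-2.1747, -1.9443)

-2.1747, -1.9443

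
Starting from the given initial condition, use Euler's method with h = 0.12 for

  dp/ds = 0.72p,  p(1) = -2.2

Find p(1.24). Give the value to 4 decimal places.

-2.5966

Euler: p_{n+1} = p_n + h·f(s_n, p_n).
s=1.000000, p=-2.200000: f=-1.584000 → p ← -2.200000 + 0.12·(-1.584000) = -2.390080
s=1.120000, p=-2.390080: f=-1.720858 → p ← -2.390080 + 0.12·(-1.720858) = -2.596583
p(1.24) ≈ -2.5966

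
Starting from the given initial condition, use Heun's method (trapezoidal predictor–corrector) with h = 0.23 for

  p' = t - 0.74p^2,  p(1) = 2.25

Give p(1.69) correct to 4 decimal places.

Heun: k1 = f(t_n, p_n); k2 = f(t_n + h, p_n + h·k1); p_{n+1} = p_n + (h/2)·(k1 + k2).
t=1.000000, p=2.250000:
  k1 = f(1.000000, 2.250000) = -2.746250
  k2 = f(1.230000, 1.618362) = -0.708132
  p ← 2.250000 + (0.23/2)·(-2.746250 + (-0.708132)) = 1.852746
t=1.230000, p=1.852746:
  k1 = f(1.230000, 1.852746) = -1.310174
  k2 = f(1.460000, 1.551406) = -0.321077
  p ← 1.852746 + (0.23/2)·(-1.310174 + (-0.321077)) = 1.665152
t=1.460000, p=1.665152:
  k1 = f(1.460000, 1.665152) = -0.591822
  k2 = f(1.690000, 1.529033) = -0.040078
  p ← 1.665152 + (0.23/2)·(-0.591822 + (-0.040078)) = 1.592484
p(1.69) ≈ 1.5925

1.5925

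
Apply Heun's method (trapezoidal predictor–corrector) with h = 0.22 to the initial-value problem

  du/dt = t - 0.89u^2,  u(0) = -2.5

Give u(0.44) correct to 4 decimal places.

Heun: k1 = f(t_n, u_n); k2 = f(t_n + h, u_n + h·k1); u_{n+1} = u_n + (h/2)·(k1 + k2).
t=0.000000, u=-2.500000:
  k1 = f(0.000000, -2.500000) = -5.562500
  k2 = f(0.220000, -3.723750) = -12.121020
  u ← -2.500000 + (0.22/2)·(-5.562500 + (-12.121020)) = -4.445187
t=0.220000, u=-4.445187:
  k1 = f(0.220000, -4.445187) = -17.366123
  k2 = f(0.440000, -8.265734) = -60.366902
  u ← -4.445187 + (0.22/2)·(-17.366123 + (-60.366902)) = -12.995820
u(0.44) ≈ -12.9958

-12.9958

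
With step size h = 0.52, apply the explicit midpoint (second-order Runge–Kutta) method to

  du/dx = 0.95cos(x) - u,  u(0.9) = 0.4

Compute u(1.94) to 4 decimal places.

0.1505

Midpoint: k1 = f(x_n, u_n); k2 = f(x_n + h/2, u_n + (h/2)·k1); u_{n+1} = u_n + h·k2.
x=0.900000, u=0.400000:
  k1 = f(0.900000, 0.400000) = 0.190529
  k2 = f(1.160000, 0.449538) = -0.070165
  u ← 0.400000 + 0.52·(-0.070165) = 0.363514
x=1.420000, u=0.363514:
  k1 = f(1.420000, 0.363514) = -0.220800
  k2 = f(1.680000, 0.306106) = -0.409644
  u ← 0.363514 + 0.52·(-0.409644) = 0.150499
u(1.94) ≈ 0.1505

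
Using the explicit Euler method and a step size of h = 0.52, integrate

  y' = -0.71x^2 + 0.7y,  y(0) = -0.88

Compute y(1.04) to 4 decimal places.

-1.7371

Euler: y_{n+1} = y_n + h·f(x_n, y_n).
x=0.000000, y=-0.880000: f=-0.616000 → y ← -0.880000 + 0.52·(-0.616000) = -1.200320
x=0.520000, y=-1.200320: f=-1.032208 → y ← -1.200320 + 0.52·(-1.032208) = -1.737068
y(1.04) ≈ -1.7371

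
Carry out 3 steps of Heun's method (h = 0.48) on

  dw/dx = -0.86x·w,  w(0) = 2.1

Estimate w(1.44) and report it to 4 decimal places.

Heun: k1 = f(x_n, w_n); k2 = f(x_n + h, w_n + h·k1); w_{n+1} = w_n + (h/2)·(k1 + k2).
x=0.000000, w=2.100000:
  k1 = f(0.000000, 2.100000) = 0.000000
  k2 = f(0.480000, 2.100000) = -0.866880
  w ← 2.100000 + (0.48/2)·(0.000000 + (-0.866880)) = 1.891949
x=0.480000, w=1.891949:
  k1 = f(0.480000, 1.891949) = -0.780996
  k2 = f(0.960000, 1.517070) = -1.252493
  w ← 1.891949 + (0.48/2)·(-0.780996 + (-1.252493)) = 1.403911
x=0.960000, w=1.403911:
  k1 = f(0.960000, 1.403911) = -1.159069
  k2 = f(1.440000, 0.847558) = -1.049616
  w ← 1.403911 + (0.48/2)·(-1.159069 + (-1.049616)) = 0.873827
w(1.44) ≈ 0.8738

0.8738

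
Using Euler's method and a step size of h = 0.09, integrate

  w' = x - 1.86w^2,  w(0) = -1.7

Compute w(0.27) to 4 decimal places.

-4.4384

Euler: w_{n+1} = w_n + h·f(x_n, w_n).
x=0.000000, w=-1.700000: f=-5.375400 → w ← -1.700000 + 0.09·(-5.375400) = -2.183786
x=0.090000, w=-2.183786: f=-8.780194 → w ← -2.183786 + 0.09·(-8.780194) = -2.974003
x=0.180000, w=-2.974003: f=-16.271135 → w ← -2.974003 + 0.09·(-16.271135) = -4.438406
w(0.27) ≈ -4.4384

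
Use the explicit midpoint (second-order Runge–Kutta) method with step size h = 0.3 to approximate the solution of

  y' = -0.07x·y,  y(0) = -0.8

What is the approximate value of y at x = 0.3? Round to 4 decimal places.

-0.7975

Midpoint: k1 = f(x_n, y_n); k2 = f(x_n + h/2, y_n + (h/2)·k1); y_{n+1} = y_n + h·k2.
x=0.000000, y=-0.800000:
  k1 = f(0.000000, -0.800000) = 0.000000
  k2 = f(0.150000, -0.800000) = 0.008400
  y ← -0.800000 + 0.3·0.008400 = -0.797480
y(0.3) ≈ -0.7975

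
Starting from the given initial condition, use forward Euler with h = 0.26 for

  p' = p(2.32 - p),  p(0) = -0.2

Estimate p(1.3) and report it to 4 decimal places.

-3.7696

Euler: p_{n+1} = p_n + h·f(x_n, p_n).
x=0.000000, p=-0.200000: f=-0.504000 → p ← -0.200000 + 0.26·(-0.504000) = -0.331040
x=0.260000, p=-0.331040: f=-0.877600 → p ← -0.331040 + 0.26·(-0.877600) = -0.559216
x=0.520000, p=-0.559216: f=-1.610104 → p ← -0.559216 + 0.26·(-1.610104) = -0.977843
x=0.780000, p=-0.977843: f=-3.224773 → p ← -0.977843 + 0.26·(-3.224773) = -1.816284
x=1.040000, p=-1.816284: f=-7.512667 → p ← -1.816284 + 0.26·(-7.512667) = -3.769578
p(1.3) ≈ -3.7696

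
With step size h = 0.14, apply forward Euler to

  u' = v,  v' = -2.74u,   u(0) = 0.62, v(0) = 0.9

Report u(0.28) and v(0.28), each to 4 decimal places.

Euler on (u,v): u_{n+1} = u_n + h·u', v_{n+1} = v_n + h·v'.
0.000000: (0.620000, 0.900000); f=(0.900000, -1.698800) → (0.746000, 0.662168)
0.140000: (0.746000, 0.662168); f=(0.662168, -2.044040) → (0.838704, 0.376002)
(u(0.28), v(0.28)) ≈ (0.8387, 0.3760)

0.8387, 0.3760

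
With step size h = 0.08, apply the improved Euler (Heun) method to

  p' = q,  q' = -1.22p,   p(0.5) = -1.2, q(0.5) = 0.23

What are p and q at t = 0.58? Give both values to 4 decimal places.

-1.1769, 0.3462

Heun on (p,q): k1 = f(t_n, state_n); k2 = f(t_n + h, state_n + h·k1); state_{n+1} = state_n + (h/2)·(k1 + k2).
0.500000: (-1.200000, 0.230000)
  k1 = (0.230000, 1.464000)
  predictor → (-1.181600, 0.347120)
  k2 = (0.347120, 1.441552)
  → (-1.176915, 0.346222)
(p(0.58), q(0.58)) ≈ (-1.1769, 0.3462)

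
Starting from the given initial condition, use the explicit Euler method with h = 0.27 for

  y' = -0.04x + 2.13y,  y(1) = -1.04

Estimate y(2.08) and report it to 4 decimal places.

-6.5232

Euler: y_{n+1} = y_n + h·f(x_n, y_n).
x=1.000000, y=-1.040000: f=-2.255200 → y ← -1.040000 + 0.27·(-2.255200) = -1.648904
x=1.270000, y=-1.648904: f=-3.562966 → y ← -1.648904 + 0.27·(-3.562966) = -2.610905
x=1.540000, y=-2.610905: f=-5.622827 → y ← -2.610905 + 0.27·(-5.622827) = -4.129068
x=1.810000, y=-4.129068: f=-8.867315 → y ← -4.129068 + 0.27·(-8.867315) = -6.523243
y(2.08) ≈ -6.5232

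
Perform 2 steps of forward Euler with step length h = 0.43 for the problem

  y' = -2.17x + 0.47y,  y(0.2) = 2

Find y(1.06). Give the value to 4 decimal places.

Euler: y_{n+1} = y_n + h·f(x_n, y_n).
x=0.200000, y=2.000000: f=0.506000 → y ← 2.000000 + 0.43·0.506000 = 2.217580
x=0.630000, y=2.217580: f=-0.324837 → y ← 2.217580 + 0.43·(-0.324837) = 2.077900
y(1.06) ≈ 2.0779

2.0779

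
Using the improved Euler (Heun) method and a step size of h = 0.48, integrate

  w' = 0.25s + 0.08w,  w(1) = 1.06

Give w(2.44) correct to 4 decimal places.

1.8391

Heun: k1 = f(s_n, w_n); k2 = f(s_n + h, w_n + h·k1); w_{n+1} = w_n + (h/2)·(k1 + k2).
s=1.000000, w=1.060000:
  k1 = f(1.000000, 1.060000) = 0.334800
  k2 = f(1.480000, 1.220704) = 0.467656
  w ← 1.060000 + (0.48/2)·(0.334800 + 0.467656) = 1.252590
s=1.480000, w=1.252590:
  k1 = f(1.480000, 1.252590) = 0.470207
  k2 = f(1.960000, 1.478289) = 0.608263
  w ← 1.252590 + (0.48/2)·(0.470207 + 0.608263) = 1.511422
s=1.960000, w=1.511422:
  k1 = f(1.960000, 1.511422) = 0.610914
  k2 = f(2.440000, 1.804661) = 0.754373
  w ← 1.511422 + (0.48/2)·(0.610914 + 0.754373) = 1.839091
w(2.44) ≈ 1.8391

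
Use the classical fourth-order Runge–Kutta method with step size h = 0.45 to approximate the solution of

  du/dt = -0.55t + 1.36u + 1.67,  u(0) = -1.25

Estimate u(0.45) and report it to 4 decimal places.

-1.3374

RK4: k1 = f(t_n, u_n); k2 = f(t_n + h/2, u_n + (h/2)·k1); k3 = f(t_n + h/2, u_n + (h/2)·k2); k4 = f(t_n + h, u_n + h·k3); u_{n+1} = u_n + (h/6)·(k1 + 2k2 + 2k3 + k4).
t=0.000000, u=-1.250000:
  k1 = f(0.000000, -1.250000) = -0.030000
  k2 = f(0.225000, -1.256750) = -0.162930
  k3 = f(0.225000, -1.286659) = -0.203607
  k4 = f(0.450000, -1.341623) = -0.402107
  u ← -1.250000 + (0.45/6)·(k1 + 2k2 + 2k3 + k4) = -1.337389
u(0.45) ≈ -1.3374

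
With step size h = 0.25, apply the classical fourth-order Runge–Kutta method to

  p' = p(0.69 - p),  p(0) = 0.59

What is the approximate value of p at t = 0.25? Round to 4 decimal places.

0.6039

RK4: k1 = f(t_n, p_n); k2 = f(t_n + h/2, p_n + (h/2)·k1); k3 = f(t_n + h/2, p_n + (h/2)·k2); k4 = f(t_n + h, p_n + h·k3); p_{n+1} = p_n + (h/6)·(k1 + 2k2 + 2k3 + k4).
t=0.000000, p=0.590000:
  k1 = f(0.000000, 0.590000) = 0.059000
  k2 = f(0.125000, 0.597375) = 0.055332
  k3 = f(0.125000, 0.596916) = 0.055563
  k4 = f(0.250000, 0.603891) = 0.052001
  p ← 0.590000 + (0.25/6)·(k1 + 2k2 + 2k3 + k4) = 0.603866
p(0.25) ≈ 0.6039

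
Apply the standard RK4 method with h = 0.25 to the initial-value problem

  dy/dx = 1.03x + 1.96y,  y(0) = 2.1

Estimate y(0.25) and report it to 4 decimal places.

3.4654

RK4: k1 = f(x_n, y_n); k2 = f(x_n + h/2, y_n + (h/2)·k1); k3 = f(x_n + h/2, y_n + (h/2)·k2); k4 = f(x_n + h, y_n + h·k3); y_{n+1} = y_n + (h/6)·(k1 + 2k2 + 2k3 + k4).
x=0.000000, y=2.100000:
  k1 = f(0.000000, 2.100000) = 4.116000
  k2 = f(0.125000, 2.614500) = 5.253170
  k3 = f(0.125000, 2.756646) = 5.531777
  k4 = f(0.250000, 3.482944) = 7.084071
  y ← 2.100000 + (0.25/6)·(k1 + 2k2 + 2k3 + k4) = 3.465415
y(0.25) ≈ 3.4654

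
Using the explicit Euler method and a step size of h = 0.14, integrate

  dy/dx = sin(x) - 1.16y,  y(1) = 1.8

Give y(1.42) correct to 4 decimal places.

1.3811

Euler: y_{n+1} = y_n + h·f(x_n, y_n).
x=1.000000, y=1.800000: f=-1.246529 → y ← 1.800000 + 0.14·(-1.246529) = 1.625486
x=1.140000, y=1.625486: f=-0.976930 → y ← 1.625486 + 0.14·(-0.976930) = 1.488716
x=1.280000, y=1.488716: f=-0.768894 → y ← 1.488716 + 0.14·(-0.768894) = 1.381070
y(1.42) ≈ 1.3811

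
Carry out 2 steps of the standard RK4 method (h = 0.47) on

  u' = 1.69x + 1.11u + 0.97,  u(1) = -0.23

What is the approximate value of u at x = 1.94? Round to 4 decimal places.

RK4: k1 = f(x_n, u_n); k2 = f(x_n + h/2, u_n + (h/2)·k1); k3 = f(x_n + h/2, u_n + (h/2)·k2); k4 = f(x_n + h, u_n + h·k3); u_{n+1} = u_n + (h/6)·(k1 + 2k2 + 2k3 + k4).
x=1.000000, u=-0.230000:
  k1 = f(1.000000, -0.230000) = 2.404700
  k2 = f(1.235000, 0.335105) = 3.429116
  k3 = f(1.235000, 0.575842) = 3.696335
  k4 = f(1.470000, 1.507277) = 5.127378
  u ← -0.230000 + (0.47/6)·(k1 + 2k2 + 2k3 + k4) = 1.476333
x=1.470000, u=1.476333:
  k1 = f(1.470000, 1.476333) = 5.093030
  k2 = f(1.705000, 2.673195) = 6.818697
  k3 = f(1.705000, 3.078727) = 7.268837
  k4 = f(1.940000, 4.892687) = 9.679482
  u ← 1.476333 + (0.47/6)·(k1 + 2k2 + 2k3 + k4) = 4.840561
u(1.94) ≈ 4.8406

4.8406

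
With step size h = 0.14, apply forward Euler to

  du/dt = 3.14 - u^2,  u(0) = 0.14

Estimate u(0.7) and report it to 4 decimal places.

Euler: u_{n+1} = u_n + h·f(t_n, u_n).
t=0.000000, u=0.140000: f=3.120400 → u ← 0.140000 + 0.14·3.120400 = 0.576856
t=0.140000, u=0.576856: f=2.807237 → u ← 0.576856 + 0.14·2.807237 = 0.969869
t=0.280000, u=0.969869: f=2.199354 → u ← 0.969869 + 0.14·2.199354 = 1.277779
t=0.420000, u=1.277779: f=1.507282 → u ← 1.277779 + 0.14·1.507282 = 1.488798
t=0.560000, u=1.488798: f=0.923480 → u ← 1.488798 + 0.14·0.923480 = 1.618085
u(0.7) ≈ 1.6181

1.6181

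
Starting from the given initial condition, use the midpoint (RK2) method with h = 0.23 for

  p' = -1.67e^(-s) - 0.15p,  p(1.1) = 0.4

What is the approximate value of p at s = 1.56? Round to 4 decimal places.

Midpoint: k1 = f(s_n, p_n); k2 = f(s_n + h/2, p_n + (h/2)·k1); p_{n+1} = p_n + h·k2.
s=1.100000, p=0.400000:
  k1 = f(1.100000, 0.400000) = -0.615895
  k2 = f(1.215000, 0.329172) = -0.544882
  p ← 0.400000 + 0.23·(-0.544882) = 0.274677
s=1.330000, p=0.274677:
  k1 = f(1.330000, 0.274677) = -0.482879
  k2 = f(1.445000, 0.219146) = -0.426568
  p ← 0.274677 + 0.23·(-0.426568) = 0.176567
p(1.56) ≈ 0.1766

0.1766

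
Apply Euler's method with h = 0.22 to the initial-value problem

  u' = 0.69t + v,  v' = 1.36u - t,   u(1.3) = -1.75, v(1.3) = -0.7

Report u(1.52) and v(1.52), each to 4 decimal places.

Euler on (u,v): u_{n+1} = u_n + h·u', v_{n+1} = v_n + h·v'.
1.300000: (-1.750000, -0.700000); f=(0.197000, -3.680000) → (-1.706660, -1.509600)
(u(1.52), v(1.52)) ≈ (-1.7067, -1.5096)

-1.7067, -1.5096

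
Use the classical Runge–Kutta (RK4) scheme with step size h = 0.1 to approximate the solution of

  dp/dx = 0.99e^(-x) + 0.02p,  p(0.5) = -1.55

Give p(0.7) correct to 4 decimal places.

-1.4471

RK4: k1 = f(x_n, p_n); k2 = f(x_n + h/2, p_n + (h/2)·k1); k3 = f(x_n + h/2, p_n + (h/2)·k2); k4 = f(x_n + h, p_n + h·k3); p_{n+1} = p_n + (h/6)·(k1 + 2k2 + 2k3 + k4).
x=0.500000, p=-1.550000:
  k1 = f(0.500000, -1.550000) = 0.569465
  k2 = f(0.550000, -1.521527) = 0.540750
  k3 = f(0.550000, -1.522963) = 0.540721
  k4 = f(0.600000, -1.495928) = 0.513405
  p ← -1.550000 + (0.1/6)·(k1 + 2k2 + 2k3 + k4) = -1.495903
x=0.600000, p=-1.495903:
  k1 = f(0.600000, -1.495903) = 0.513405
  k2 = f(0.650000, -1.470233) = 0.487421
  k3 = f(0.650000, -1.471532) = 0.487395
  k4 = f(0.700000, -1.447164) = 0.462676
  p ← -1.495903 + (0.1/6)·(k1 + 2k2 + 2k3 + k4) = -1.447141
p(0.7) ≈ -1.4471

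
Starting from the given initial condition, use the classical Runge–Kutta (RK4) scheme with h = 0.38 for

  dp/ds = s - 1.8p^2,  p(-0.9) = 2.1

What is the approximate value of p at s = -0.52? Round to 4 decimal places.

0.4118

RK4: k1 = f(s_n, p_n); k2 = f(s_n + h/2, p_n + (h/2)·k1); k3 = f(s_n + h/2, p_n + (h/2)·k2); k4 = f(s_n + h, p_n + h·k3); p_{n+1} = p_n + (h/6)·(k1 + 2k2 + 2k3 + k4).
s=-0.900000, p=2.100000:
  k1 = f(-0.900000, 2.100000) = -8.838000
  k2 = f(-0.710000, 0.420780) = -1.028700
  k3 = f(-0.710000, 1.904547) = -7.239138
  k4 = f(-0.520000, -0.650872) = -1.282543
  p ← 2.100000 + (0.38/6)·(k1 + 2k2 + 2k3 + k4) = 0.411773
p(-0.52) ≈ 0.4118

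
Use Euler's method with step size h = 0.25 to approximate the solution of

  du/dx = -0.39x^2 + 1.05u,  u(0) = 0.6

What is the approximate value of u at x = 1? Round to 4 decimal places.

1.4290

Euler: u_{n+1} = u_n + h·f(x_n, u_n).
x=0.000000, u=0.600000: f=0.630000 → u ← 0.600000 + 0.25·0.630000 = 0.757500
x=0.250000, u=0.757500: f=0.771000 → u ← 0.757500 + 0.25·0.771000 = 0.950250
x=0.500000, u=0.950250: f=0.900262 → u ← 0.950250 + 0.25·0.900262 = 1.175316
x=0.750000, u=1.175316: f=1.014706 → u ← 1.175316 + 0.25·1.014706 = 1.428992
u(1) ≈ 1.4290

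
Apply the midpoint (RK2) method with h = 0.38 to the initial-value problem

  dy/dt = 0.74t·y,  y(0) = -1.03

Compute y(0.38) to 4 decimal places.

Midpoint: k1 = f(t_n, y_n); k2 = f(t_n + h/2, y_n + (h/2)·k1); y_{n+1} = y_n + h·k2.
t=0.000000, y=-1.030000:
  k1 = f(0.000000, -1.030000) = 0.000000
  k2 = f(0.190000, -1.030000) = -0.144818
  y ← -1.030000 + 0.38·(-0.144818) = -1.085031
y(0.38) ≈ -1.0850

-1.0850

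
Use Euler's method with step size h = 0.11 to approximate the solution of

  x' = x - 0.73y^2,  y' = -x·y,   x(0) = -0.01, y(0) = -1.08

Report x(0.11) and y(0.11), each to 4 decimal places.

-0.1048, -1.0812

Euler on (x,y): x_{n+1} = x_n + h·x', y_{n+1} = y_n + h·y'.
0.000000: (-0.010000, -1.080000); f=(-0.861472, -0.010800) → (-0.104762, -1.081188)
(x(0.11), y(0.11)) ≈ (-0.1048, -1.0812)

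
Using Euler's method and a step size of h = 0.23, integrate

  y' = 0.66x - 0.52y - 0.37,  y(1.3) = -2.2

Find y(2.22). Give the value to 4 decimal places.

-0.7538

Euler: y_{n+1} = y_n + h·f(x_n, y_n).
x=1.300000, y=-2.200000: f=1.632000 → y ← -2.200000 + 0.23·1.632000 = -1.824640
x=1.530000, y=-1.824640: f=1.588613 → y ← -1.824640 + 0.23·1.588613 = -1.459259
x=1.760000, y=-1.459259: f=1.550415 → y ← -1.459259 + 0.23·1.550415 = -1.102664
x=1.990000, y=-1.102664: f=1.516785 → y ← -1.102664 + 0.23·1.516785 = -0.753803
y(2.22) ≈ -0.7538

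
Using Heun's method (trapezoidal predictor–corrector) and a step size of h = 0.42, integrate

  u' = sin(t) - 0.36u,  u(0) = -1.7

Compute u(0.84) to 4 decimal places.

-0.9553

Heun: k1 = f(t_n, u_n); k2 = f(t_n + h, u_n + h·k1); u_{n+1} = u_n + (h/2)·(k1 + k2).
t=0.000000, u=-1.700000:
  k1 = f(0.000000, -1.700000) = 0.612000
  k2 = f(0.420000, -1.442960) = 0.927226
  u ← -1.700000 + (0.42/2)·(0.612000 + 0.927226) = -1.376763
t=0.420000, u=-1.376763:
  k1 = f(0.420000, -1.376763) = 0.903395
  k2 = f(0.840000, -0.997337) = 1.103684
  u ← -1.376763 + (0.42/2)·(0.903395 + 1.103684) = -0.955276
u(0.84) ≈ -0.9553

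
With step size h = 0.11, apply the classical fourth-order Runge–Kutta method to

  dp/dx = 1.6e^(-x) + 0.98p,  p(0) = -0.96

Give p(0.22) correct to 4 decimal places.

RK4: k1 = f(x_n, p_n); k2 = f(x_n + h/2, p_n + (h/2)·k1); k3 = f(x_n + h/2, p_n + (h/2)·k2); k4 = f(x_n + h, p_n + h·k3); p_{n+1} = p_n + (h/6)·(k1 + 2k2 + 2k3 + k4).
x=0.000000, p=-0.960000:
  k1 = f(0.000000, -0.960000) = 0.659200
  k2 = f(0.055000, -0.923744) = 0.609107
  k3 = f(0.055000, -0.926499) = 0.606407
  k4 = f(0.110000, -0.893295) = 0.557905
  p ← -0.960000 + (0.11/6)·(k1 + 2k2 + 2k3 + k4) = -0.893118
x=0.110000, p=-0.893118:
  k1 = f(0.110000, -0.893118) = 0.558079
  k2 = f(0.165000, -0.862423) = 0.511455
  k3 = f(0.165000, -0.864988) = 0.508942
  k4 = f(0.220000, -0.837134) = 0.463639
  p ← -0.893118 + (0.11/6)·(k1 + 2k2 + 2k3 + k4) = -0.836971
p(0.22) ≈ -0.8370

-0.8370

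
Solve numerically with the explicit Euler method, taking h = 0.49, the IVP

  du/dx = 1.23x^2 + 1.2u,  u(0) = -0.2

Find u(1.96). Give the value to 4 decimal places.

1.3146

Euler: u_{n+1} = u_n + h·f(x_n, u_n).
x=0.000000, u=-0.200000: f=-0.240000 → u ← -0.200000 + 0.49·(-0.240000) = -0.317600
x=0.490000, u=-0.317600: f=-0.085797 → u ← -0.317600 + 0.49·(-0.085797) = -0.359641
x=0.980000, u=-0.359641: f=0.749723 → u ← -0.359641 + 0.49·0.749723 = 0.007724
x=1.470000, u=0.007724: f=2.667176 → u ← 0.007724 + 0.49·2.667176 = 1.314640
u(1.96) ≈ 1.3146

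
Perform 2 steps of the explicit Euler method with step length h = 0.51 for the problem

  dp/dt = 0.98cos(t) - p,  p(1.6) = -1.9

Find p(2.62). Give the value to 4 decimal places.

-0.7200

Euler: p_{n+1} = p_n + h·f(t_n, p_n).
t=1.600000, p=-1.900000: f=1.871384 → p ← -1.900000 + 0.51·1.871384 = -0.945594
t=2.110000, p=-0.945594: f=0.442410 → p ← -0.945594 + 0.51·0.442410 = -0.719965
p(2.62) ≈ -0.7200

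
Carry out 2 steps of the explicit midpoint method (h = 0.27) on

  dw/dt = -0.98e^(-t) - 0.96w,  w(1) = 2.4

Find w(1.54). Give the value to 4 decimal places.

1.3279

Midpoint: k1 = f(t_n, w_n); k2 = f(t_n + h/2, w_n + (h/2)·k1); w_{n+1} = w_n + h·k2.
t=1.000000, w=2.400000:
  k1 = f(1.000000, 2.400000) = -2.664522
  k2 = f(1.135000, 2.040290) = -2.273672
  w ← 2.400000 + 0.27·(-2.273672) = 1.786109
t=1.270000, w=1.786109:
  k1 = f(1.270000, 1.786109) = -1.989879
  k2 = f(1.405000, 1.517475) = -1.697236
  w ← 1.786109 + 0.27·(-1.697236) = 1.327855
w(1.54) ≈ 1.3279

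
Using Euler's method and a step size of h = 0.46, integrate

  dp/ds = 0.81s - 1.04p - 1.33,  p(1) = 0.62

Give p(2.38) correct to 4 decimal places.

0.0911

Euler: p_{n+1} = p_n + h·f(s_n, p_n).
s=1.000000, p=0.620000: f=-1.164800 → p ← 0.620000 + 0.46·(-1.164800) = 0.084192
s=1.460000, p=0.084192: f=-0.234960 → p ← 0.084192 + 0.46·(-0.234960) = -0.023889
s=1.920000, p=-0.023889: f=0.250045 → p ← -0.023889 + 0.46·0.250045 = 0.091131
p(2.38) ≈ 0.0911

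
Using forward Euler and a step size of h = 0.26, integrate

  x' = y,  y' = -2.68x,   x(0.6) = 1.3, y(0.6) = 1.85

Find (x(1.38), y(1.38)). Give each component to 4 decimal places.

Euler on (x,y): x_{n+1} = x_n + h·x', y_{n+1} = y_n + h·y'.
0.600000: (1.300000, 1.850000); f=(1.850000, -3.484000) → (1.781000, 0.944160)
0.860000: (1.781000, 0.944160); f=(0.944160, -4.773080) → (2.026482, -0.296841)
1.120000: (2.026482, -0.296841); f=(-0.296841, -5.430971) → (1.949303, -1.708893)
(x(1.38), y(1.38)) ≈ (1.9493, -1.7089)

1.9493, -1.7089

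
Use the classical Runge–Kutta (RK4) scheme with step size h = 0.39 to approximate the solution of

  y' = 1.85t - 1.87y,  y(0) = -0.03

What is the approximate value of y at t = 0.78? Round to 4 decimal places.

0.3594

RK4: k1 = f(t_n, y_n); k2 = f(t_n + h/2, y_n + (h/2)·k1); k3 = f(t_n + h/2, y_n + (h/2)·k2); k4 = f(t_n + h, y_n + h·k3); y_{n+1} = y_n + (h/6)·(k1 + 2k2 + 2k3 + k4).
t=0.000000, y=-0.030000:
  k1 = f(0.000000, -0.030000) = 0.056100
  k2 = f(0.195000, -0.019060) = 0.396393
  k3 = f(0.195000, 0.047297) = 0.272305
  k4 = f(0.390000, 0.076199) = 0.579008
  y ← -0.030000 + (0.39/6)·(k1 + 2k2 + 2k3 + k4) = 0.098213
t=0.390000, y=0.098213:
  k1 = f(0.390000, 0.098213) = 0.537842
  k2 = f(0.585000, 0.203092) = 0.702468
  k3 = f(0.585000, 0.235194) = 0.642437
  k4 = f(0.780000, 0.348763) = 0.790813
  y ← 0.098213 + (0.39/6)·(k1 + 2k2 + 2k3 + k4) = 0.359413
y(0.78) ≈ 0.3594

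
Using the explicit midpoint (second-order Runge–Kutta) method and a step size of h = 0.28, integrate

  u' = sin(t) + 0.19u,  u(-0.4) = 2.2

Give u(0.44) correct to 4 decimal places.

2.5861

Midpoint: k1 = f(t_n, u_n); k2 = f(t_n + h/2, u_n + (h/2)·k1); u_{n+1} = u_n + h·k2.
t=-0.400000, u=2.200000:
  k1 = f(-0.400000, 2.200000) = 0.028582
  k2 = f(-0.260000, 2.204001) = 0.161680
  u ← 2.200000 + 0.28·0.161680 = 2.245270
t=-0.120000, u=2.245270:
  k1 = f(-0.120000, 2.245270) = 0.306889
  k2 = f(0.020000, 2.288235) = 0.454763
  u ← 2.245270 + 0.28·0.454763 = 2.372604
t=0.160000, u=2.372604:
  k1 = f(0.160000, 2.372604) = 0.610113
  k2 = f(0.300000, 2.458020) = 0.762544
  u ← 2.372604 + 0.28·0.762544 = 2.586116
u(0.44) ≈ 2.5861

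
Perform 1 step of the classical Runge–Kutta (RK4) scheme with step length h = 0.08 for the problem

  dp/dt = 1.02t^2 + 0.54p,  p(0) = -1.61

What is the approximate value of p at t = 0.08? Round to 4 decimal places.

-1.6809

RK4: k1 = f(t_n, p_n); k2 = f(t_n + h/2, p_n + (h/2)·k1); k3 = f(t_n + h/2, p_n + (h/2)·k2); k4 = f(t_n + h, p_n + h·k3); p_{n+1} = p_n + (h/6)·(k1 + 2k2 + 2k3 + k4).
t=0.000000, p=-1.610000:
  k1 = f(0.000000, -1.610000) = -0.869400
  k2 = f(0.040000, -1.644776) = -0.886547
  k3 = f(0.040000, -1.645462) = -0.886917
  k4 = f(0.080000, -1.680953) = -0.901187
  p ← -1.610000 + (0.08/6)·(k1 + 2k2 + 2k3 + k4) = -1.680900
p(0.08) ≈ -1.6809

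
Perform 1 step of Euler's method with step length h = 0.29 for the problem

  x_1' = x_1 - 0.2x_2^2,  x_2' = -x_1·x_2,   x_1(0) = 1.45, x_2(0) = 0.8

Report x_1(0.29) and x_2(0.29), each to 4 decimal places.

1.8334, 0.4636

Euler on (x_1,x_2): x_1_{n+1} = x_1_n + h·x_1', x_2_{n+1} = x_2_n + h·x_2'.
0.000000: (1.450000, 0.800000); f=(1.322000, -1.160000) → (1.833380, 0.463600)
(x_1(0.29), x_2(0.29)) ≈ (1.8334, 0.4636)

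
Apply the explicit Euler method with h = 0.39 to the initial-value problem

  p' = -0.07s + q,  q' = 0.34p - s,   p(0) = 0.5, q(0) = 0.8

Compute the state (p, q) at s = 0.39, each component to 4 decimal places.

Euler on (p,q): p_{n+1} = p_n + h·p', q_{n+1} = q_n + h·q'.
0.000000: (0.500000, 0.800000); f=(0.800000, 0.170000) → (0.812000, 0.866300)
(p(0.39), q(0.39)) ≈ (0.8120, 0.8663)

0.8120, 0.8663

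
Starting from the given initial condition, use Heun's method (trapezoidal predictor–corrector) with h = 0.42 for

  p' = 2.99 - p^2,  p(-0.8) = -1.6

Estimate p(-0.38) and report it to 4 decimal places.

-1.3049

Heun: k1 = f(x_n, p_n); k2 = f(x_n + h, p_n + h·k1); p_{n+1} = p_n + (h/2)·(k1 + k2).
x=-0.800000, p=-1.600000:
  k1 = f(-0.800000, -1.600000) = 0.430000
  k2 = f(-0.380000, -1.419400) = 0.975304
  p ← -1.600000 + (0.42/2)·(0.430000 + 0.975304) = -1.304886
p(-0.38) ≈ -1.3049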